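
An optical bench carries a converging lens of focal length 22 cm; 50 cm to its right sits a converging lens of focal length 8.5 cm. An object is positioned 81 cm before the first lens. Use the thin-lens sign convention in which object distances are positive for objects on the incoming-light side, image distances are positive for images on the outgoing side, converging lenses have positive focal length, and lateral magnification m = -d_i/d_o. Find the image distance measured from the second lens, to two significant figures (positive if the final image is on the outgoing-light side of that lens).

First lens: d_i1 = 1/(1/22 - 1/81) = 30.203 cm.
The intermediate image is 30.203 cm to the right of lens 1, so d_o2 = L - d_i1 = 50 - 30.203 = 19.797 cm.
Second lens: d_i2 = 1/(1/8.5 - 1/(19.797)) = 14.896 cm.

15 cm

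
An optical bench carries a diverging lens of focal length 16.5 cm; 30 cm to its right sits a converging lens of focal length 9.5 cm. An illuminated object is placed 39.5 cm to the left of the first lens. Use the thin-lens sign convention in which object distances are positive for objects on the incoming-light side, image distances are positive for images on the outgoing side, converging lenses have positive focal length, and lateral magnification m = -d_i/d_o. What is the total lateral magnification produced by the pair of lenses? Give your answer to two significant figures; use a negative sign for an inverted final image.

First lens: d_i1 = 1/(1/(-16.5) - 1/39.5) = -11.638 cm.
m_1 = -(-11.638)/39.5 = 0.2946.
The intermediate image is virtual, 11.638 cm to the left of lens 1, so d_o2 = L - d_i1 = 30 - (-11.638) = 41.638 cm.
Second lens: d_i2 = 1/(1/9.5 - 1/(41.638)) = 12.308 cm.
m_2 = -(12.308)/(41.638) = -0.2956.
Overall magnification: m = m_1 m_2 = -0.0871.

-0.087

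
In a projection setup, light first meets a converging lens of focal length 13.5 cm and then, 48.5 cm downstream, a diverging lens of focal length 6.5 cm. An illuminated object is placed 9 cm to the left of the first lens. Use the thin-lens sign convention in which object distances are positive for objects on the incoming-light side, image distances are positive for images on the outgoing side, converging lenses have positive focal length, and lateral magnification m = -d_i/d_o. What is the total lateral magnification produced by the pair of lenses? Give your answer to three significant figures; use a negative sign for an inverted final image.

0.238

Lens 1: 1/d_i1 = 1/f_1 - 1/d_o1 = 1/13.5 - 1/9 = -0.03704 cm^-1, so d_i1 = -27.000 cm.
m_1 = -(-27.000)/9 = 3.0000.
With d_i1 < 0 the first image is virtual and lies on the object side; the object distance for lens 2 is d_o2 = 48.5 - (-27.000) = 75.500 cm.
Lens 2: 1/d_i2 = 1/f_2 - 1/d_o2 = 1/(-6.5) - 1/(75.500) = -0.16709 cm^-1, so d_i2 = -5.985 cm.
m_2 = -(-5.985)/(75.500) = 0.0793.
The system's lateral magnification is m_1 m_2 = (3.0000)(0.0793) = 0.2378.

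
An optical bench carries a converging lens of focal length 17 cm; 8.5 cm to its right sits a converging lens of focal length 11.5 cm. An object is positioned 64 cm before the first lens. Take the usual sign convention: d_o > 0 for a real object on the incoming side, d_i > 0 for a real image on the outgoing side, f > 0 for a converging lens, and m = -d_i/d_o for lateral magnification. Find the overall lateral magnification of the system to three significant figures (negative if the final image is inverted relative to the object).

-0.159

First lens: d_i1 = 1/(1/17 - 1/64) = 23.149 cm.
m_1 = -(23.149)/64 = -0.3617.
Since 23.149 cm > 8.5 cm, the first image lies past the second lens and serves as a virtual object: d_o2 = L - d_i1 = -14.649 cm.
Second lens: d_i2 = 1/(1/11.5 - 1/(-14.649)) = 6.442 cm.
m_2 = -(6.442)/(-14.649) = 0.4398.
The system's lateral magnification is m_1 m_2 = (-0.3617)(0.4398) = -0.1591.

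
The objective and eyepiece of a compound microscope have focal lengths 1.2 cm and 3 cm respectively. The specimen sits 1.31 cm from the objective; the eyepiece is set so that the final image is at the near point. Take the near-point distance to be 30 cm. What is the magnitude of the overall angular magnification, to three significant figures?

120

Objective: 1/d_i = 1/f_obj - 1/d_o = 1/1.2 - 1/1.31 = 0.06997 cm^-1, so d_i = 14.291 cm.
m_obj = -d_i/d_o = -14.291/1.31 = -10.909.
Eyepiece angular magnification (image at near point): M_eye = 1 + D/f_e = 1 + 30/3 = 11.000.
Overall M = m_obj x M_eye = (-10.909)(11.000) = -120.00.
|M| = 120.00.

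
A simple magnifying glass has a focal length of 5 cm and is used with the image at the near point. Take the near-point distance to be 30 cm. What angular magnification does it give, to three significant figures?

7.00

M = 1 + D/f = 1 + 30/5 = 7.000.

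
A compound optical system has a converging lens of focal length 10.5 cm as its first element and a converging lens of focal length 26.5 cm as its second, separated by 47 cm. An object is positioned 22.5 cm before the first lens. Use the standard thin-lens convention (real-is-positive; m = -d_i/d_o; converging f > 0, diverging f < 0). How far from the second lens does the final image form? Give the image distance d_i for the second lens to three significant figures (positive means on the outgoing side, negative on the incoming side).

891 cm

Lens 1: 1/d_i1 = 1/f_1 - 1/d_o1 = 1/10.5 - 1/22.5 = 0.05079 cm^-1, so d_i1 = 19.688 cm.
Object distance for lens 2: d_o2 = 47 - 19.688 = 27.312 cm.
Lens 2: 1/d_i2 = 1/f_2 - 1/d_o2 = 1/26.5 - 1/(27.312) = 0.00112 cm^-1, so d_i2 = 890.808 cm.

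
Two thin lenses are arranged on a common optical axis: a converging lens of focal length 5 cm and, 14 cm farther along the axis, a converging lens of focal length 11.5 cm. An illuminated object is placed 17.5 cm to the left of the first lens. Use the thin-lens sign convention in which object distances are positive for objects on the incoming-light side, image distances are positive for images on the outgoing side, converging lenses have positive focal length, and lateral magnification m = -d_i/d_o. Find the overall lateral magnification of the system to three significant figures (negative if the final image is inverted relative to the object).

-1.02

First lens: d_i1 = 1/(1/5 - 1/17.5) = 7.000 cm.
m_1 = -(7.000)/17.5 = -0.4000.
The intermediate image is 7.000 cm to the right of lens 1, so d_o2 = L - d_i1 = 14 - 7.000 = 7.000 cm.
Second lens: d_i2 = 1/(1/11.5 - 1/(7.000)) = -17.889 cm.
m_2 = -(-17.889)/(7.000) = 2.5556.
The system's lateral magnification is m_1 m_2 = (-0.4000)(2.5556) = -1.0222.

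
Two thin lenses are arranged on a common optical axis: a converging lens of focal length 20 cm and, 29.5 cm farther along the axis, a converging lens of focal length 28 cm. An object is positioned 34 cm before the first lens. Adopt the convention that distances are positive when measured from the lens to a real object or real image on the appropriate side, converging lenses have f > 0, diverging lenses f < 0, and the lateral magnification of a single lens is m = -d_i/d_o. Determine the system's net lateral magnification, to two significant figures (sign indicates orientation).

-0.85

First lens: d_i1 = 1/(1/20 - 1/34) = 48.571 cm.
m_1 = -(48.571)/34 = -1.4286.
Since 48.571 cm > 29.5 cm, the first image lies past the second lens and serves as a virtual object: d_o2 = L - d_i1 = -19.071 cm.
Second lens: d_i2 = 1/(1/28 - 1/(-19.071)) = 11.344 cm.
m_2 = -(11.344)/(-19.071) = 0.5948.
The system's lateral magnification is m_1 m_2 = (-1.4286)(0.5948) = -0.8498.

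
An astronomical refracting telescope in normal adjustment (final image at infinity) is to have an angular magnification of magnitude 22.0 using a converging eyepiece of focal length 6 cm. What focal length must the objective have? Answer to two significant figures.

|M| = f_obj/|f_eye|, so f_obj = |M| x |f_eye| = 22.0 x 6 = 132.000 cm.

130 cm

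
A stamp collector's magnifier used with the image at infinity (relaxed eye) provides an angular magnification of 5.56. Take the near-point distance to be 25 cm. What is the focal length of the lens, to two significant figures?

4.5 cm

For the image at infinity, M = D/f.
f = D/M = 25/5.56 = 4.496 cm.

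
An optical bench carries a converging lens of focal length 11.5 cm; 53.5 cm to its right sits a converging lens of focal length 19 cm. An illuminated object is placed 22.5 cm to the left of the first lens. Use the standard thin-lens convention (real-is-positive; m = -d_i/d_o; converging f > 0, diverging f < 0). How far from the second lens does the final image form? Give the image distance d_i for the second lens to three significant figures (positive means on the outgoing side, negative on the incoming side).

Applying the thin-lens equation to the first lens, 1/11.5 = 1/22.5 + 1/d_i1, which gives d_i1 = 23.523 cm.
The intermediate image is 23.523 cm to the right of lens 1, so d_o2 = L - d_i1 = 53.5 - 23.523 = 29.977 cm.
Applying the thin-lens equation again with f_2 = 19 cm and d_o2 = 29.977 cm gives d_i2 = 51.886 cm.

51.9 cm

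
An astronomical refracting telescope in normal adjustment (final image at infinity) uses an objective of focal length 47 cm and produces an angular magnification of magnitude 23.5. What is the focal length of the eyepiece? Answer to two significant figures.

2.0 cm

|M| = f_obj/f_eye, so f_eye = f_obj/|M| = 47/23.5 = 2.000 cm.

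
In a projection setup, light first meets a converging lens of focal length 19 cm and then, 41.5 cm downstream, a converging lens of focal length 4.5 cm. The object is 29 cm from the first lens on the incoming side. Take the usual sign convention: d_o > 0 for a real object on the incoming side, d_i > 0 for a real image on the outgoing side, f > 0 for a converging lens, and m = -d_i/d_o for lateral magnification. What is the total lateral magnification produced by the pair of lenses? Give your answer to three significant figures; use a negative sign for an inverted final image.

Lens 1: 1/d_i1 = 1/f_1 - 1/d_o1 = 1/19 - 1/29 = 0.01815 cm^-1, so d_i1 = 55.100 cm.
m_1 = -(55.100)/29 = -1.9000.
This image would form 55.100 cm past lens 1, i.e. 13.600 cm beyond lens 2, so it is a virtual object for lens 2: d_o2 = 41.5 - 55.100 = -13.600 cm.
Lens 2: 1/d_i2 = 1/f_2 - 1/d_o2 = 1/4.5 - 1/(-13.600) = 0.29575 cm^-1, so d_i2 = 3.381 cm.
m_2 = -(3.381)/(-13.600) = 0.2486.
The system's lateral magnification is m_1 m_2 = (-1.9000)(0.2486) = -0.4724.

-0.472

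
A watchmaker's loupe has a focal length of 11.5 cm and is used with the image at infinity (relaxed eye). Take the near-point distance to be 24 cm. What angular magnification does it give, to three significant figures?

M = D/f = 24/11.5 = 2.087.

2.09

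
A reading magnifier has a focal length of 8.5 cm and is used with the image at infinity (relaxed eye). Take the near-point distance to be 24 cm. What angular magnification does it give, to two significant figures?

2.8

M = D/f = 24/8.5 = 2.824.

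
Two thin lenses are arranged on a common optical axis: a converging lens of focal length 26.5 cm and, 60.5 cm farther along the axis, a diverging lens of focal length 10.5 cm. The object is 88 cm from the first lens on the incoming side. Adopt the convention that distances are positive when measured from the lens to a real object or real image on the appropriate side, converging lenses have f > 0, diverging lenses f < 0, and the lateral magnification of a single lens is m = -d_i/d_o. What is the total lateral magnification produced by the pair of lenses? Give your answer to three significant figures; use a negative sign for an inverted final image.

-0.137

Lens 1: 1/d_i1 = 1/f_1 - 1/d_o1 = 1/26.5 - 1/88 = 0.02637 cm^-1, so d_i1 = 37.919 cm.
m_1 = -(37.919)/88 = -0.4309.
That image sits 22.581 cm in front of the second lens, so d_o2 = 22.581 cm.
Lens 2: 1/d_i2 = 1/f_2 - 1/d_o2 = 1/(-10.5) - 1/(22.581) = -0.13952 cm^-1, so d_i2 = -7.167 cm.
m_2 = -(-7.167)/(22.581) = 0.3174.
Overall magnification: m = m_1 m_2 = -0.1368.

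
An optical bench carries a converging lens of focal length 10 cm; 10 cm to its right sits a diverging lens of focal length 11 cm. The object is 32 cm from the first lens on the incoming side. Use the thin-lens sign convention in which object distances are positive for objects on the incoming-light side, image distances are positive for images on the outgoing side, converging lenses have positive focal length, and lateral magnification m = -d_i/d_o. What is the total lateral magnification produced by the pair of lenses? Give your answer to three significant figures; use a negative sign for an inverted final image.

First lens: d_i1 = 1/(1/10 - 1/32) = 14.545 cm.
m_1 = -(14.545)/32 = -0.4545.
This image would form 14.545 cm past lens 1, i.e. 4.545 cm beyond lens 2, so it is a virtual object for lens 2: d_o2 = 10 - 14.545 = -4.545 cm.
Second lens: d_i2 = 1/(1/(-11) - 1/(-4.545)) = 7.746 cm.
m_2 = -(7.746)/(-4.545) = 1.7042.
Overall magnification: m = m_1 m_2 = -0.7746.

-0.775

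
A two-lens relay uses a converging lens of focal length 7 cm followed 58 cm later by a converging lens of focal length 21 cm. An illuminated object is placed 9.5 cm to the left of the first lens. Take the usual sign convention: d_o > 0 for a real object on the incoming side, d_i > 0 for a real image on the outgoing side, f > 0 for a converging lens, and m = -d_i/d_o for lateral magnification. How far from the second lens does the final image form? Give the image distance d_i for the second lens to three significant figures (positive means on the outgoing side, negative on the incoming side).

63.4 cm

Lens 1: 1/d_i1 = 1/f_1 - 1/d_o1 = 1/7 - 1/9.5 = 0.03759 cm^-1, so d_i1 = 26.600 cm.
That image sits 31.400 cm in front of the second lens, so d_o2 = 31.400 cm.
Lens 2: 1/d_i2 = 1/f_2 - 1/d_o2 = 1/21 - 1/(31.400) = 0.01577 cm^-1, so d_i2 = 63.404 cm.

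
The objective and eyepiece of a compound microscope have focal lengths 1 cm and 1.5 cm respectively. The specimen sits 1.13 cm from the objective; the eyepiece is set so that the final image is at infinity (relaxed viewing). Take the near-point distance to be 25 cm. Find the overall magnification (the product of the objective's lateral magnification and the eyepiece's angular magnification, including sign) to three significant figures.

-128

Objective: 1/d_i = 1/f_obj - 1/d_o = 1/1 - 1/1.13 = 0.11504 cm^-1, so d_i = 8.692 cm.
m_obj = -d_i/d_o = -8.692/1.13 = -7.692.
Eyepiece angular magnification (image at infinity): M_eye = D/f_e = 25/1.5 = 16.667.
Overall M = m_obj x M_eye = (-7.692)(16.667) = -128.21.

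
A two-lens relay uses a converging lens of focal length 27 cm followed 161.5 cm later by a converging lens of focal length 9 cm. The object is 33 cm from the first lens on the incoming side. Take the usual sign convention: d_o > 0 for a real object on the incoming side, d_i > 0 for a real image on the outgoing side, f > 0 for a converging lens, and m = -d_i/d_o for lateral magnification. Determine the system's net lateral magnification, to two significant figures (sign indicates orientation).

Applying the thin-lens equation to the first lens, 1/27 = 1/33 + 1/d_i1, which gives d_i1 = 148.500 cm.
Its lateral magnification is m_1 = -d_i1/d_o1 = -(148.500)/33 = -4.5000.
That image sits 13.000 cm in front of the second lens, so d_o2 = 13.000 cm.
Applying the thin-lens equation again with f_2 = 9 cm and d_o2 = 13.000 cm gives d_i2 = 29.250 cm.
m_2 = -(29.250)/(13.000) = -2.2500.
The system's lateral magnification is m_1 m_2 = (-4.5000)(-2.2500) = 10.1250.

10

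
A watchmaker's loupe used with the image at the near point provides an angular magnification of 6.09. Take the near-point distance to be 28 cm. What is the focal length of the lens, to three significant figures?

For the image at the near point, M = 1 + D/f.
f = D/(M - 1) = 28/(6.09 - 1) = 5.501 cm.

5.50 cm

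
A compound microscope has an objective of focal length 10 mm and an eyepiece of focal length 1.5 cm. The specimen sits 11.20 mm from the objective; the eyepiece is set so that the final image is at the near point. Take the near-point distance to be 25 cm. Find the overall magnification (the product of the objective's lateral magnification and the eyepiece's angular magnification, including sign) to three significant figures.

Convert to cm: f_obj = 10 mm = 1 cm; d_o = 11.20 mm = 1.12 cm.
Objective: 1/d_i = 1/f_obj - 1/d_o = 1/1 - 1/1.12 = 0.10714 cm^-1, so d_i = 9.333 cm.
m_obj = -d_i/d_o = -9.333/1.12 = -8.333.
Eyepiece angular magnification (image at near point): M_eye = 1 + D/f_e = 1 + 25/1.5 = 17.667.
Overall M = m_obj x M_eye = (-8.333)(17.667) = -147.22.

-147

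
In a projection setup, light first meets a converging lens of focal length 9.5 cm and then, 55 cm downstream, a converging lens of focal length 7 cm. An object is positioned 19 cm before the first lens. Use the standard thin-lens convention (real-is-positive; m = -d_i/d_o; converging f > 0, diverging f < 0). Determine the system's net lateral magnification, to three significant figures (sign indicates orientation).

Applying the thin-lens equation to the first lens, 1/9.5 = 1/19 + 1/d_i1, which gives d_i1 = 19.000 cm.
Its lateral magnification is m_1 = -d_i1/d_o1 = -(19.000)/19 = -1.0000.
The intermediate image is 19.000 cm to the right of lens 1, so d_o2 = L - d_i1 = 55 - 19.000 = 36.000 cm.
Applying the thin-lens equation again with f_2 = 7 cm and d_o2 = 36.000 cm gives d_i2 = 8.690 cm.
m_2 = -(8.690)/(36.000) = -0.2414.
The system's lateral magnification is m_1 m_2 = (-1.0000)(-0.2414) = 0.2414.

0.241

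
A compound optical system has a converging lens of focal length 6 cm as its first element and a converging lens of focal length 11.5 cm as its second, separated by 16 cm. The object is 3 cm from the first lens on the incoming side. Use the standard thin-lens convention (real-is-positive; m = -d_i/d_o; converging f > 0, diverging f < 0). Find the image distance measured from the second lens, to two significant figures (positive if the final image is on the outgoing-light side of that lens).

24 cm

Lens 1: 1/d_i1 = 1/f_1 - 1/d_o1 = 1/6 - 1/3 = -0.16667 cm^-1, so d_i1 = -6.000 cm.
The intermediate image is virtual, 6.000 cm to the left of lens 1, so d_o2 = L - d_i1 = 16 - (-6.000) = 22.000 cm.
Lens 2: 1/d_i2 = 1/f_2 - 1/d_o2 = 1/11.5 - 1/(22.000) = 0.04150 cm^-1, so d_i2 = 24.095 cm.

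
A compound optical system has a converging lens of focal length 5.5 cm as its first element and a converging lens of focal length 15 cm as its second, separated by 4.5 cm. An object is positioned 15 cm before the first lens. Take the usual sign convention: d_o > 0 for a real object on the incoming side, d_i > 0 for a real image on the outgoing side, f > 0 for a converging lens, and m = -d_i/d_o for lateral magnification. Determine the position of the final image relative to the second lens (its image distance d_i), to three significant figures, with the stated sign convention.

First lens: d_i1 = 1/(1/5.5 - 1/15) = 8.684 cm.
This image would form 8.684 cm past lens 1, i.e. 4.184 cm beyond lens 2, so it is a virtual object for lens 2: d_o2 = 4.5 - 8.684 = -4.184 cm.
Second lens: d_i2 = 1/(1/15 - 1/(-4.184)) = 3.272 cm.

3.27 cm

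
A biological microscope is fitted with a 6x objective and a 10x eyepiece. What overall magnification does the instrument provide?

60

The overall magnification of a compound microscope is the product of the objective and eyepiece magnifications:
M = M_obj x M_eye = 6 x 10 = 60.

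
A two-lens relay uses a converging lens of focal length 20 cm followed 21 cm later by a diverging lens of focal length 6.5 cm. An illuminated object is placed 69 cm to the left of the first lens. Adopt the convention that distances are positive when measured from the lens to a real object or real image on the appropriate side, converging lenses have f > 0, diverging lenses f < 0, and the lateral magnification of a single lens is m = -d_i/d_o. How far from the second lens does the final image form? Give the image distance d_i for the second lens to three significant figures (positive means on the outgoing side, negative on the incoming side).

-70.2 cm

First lens: d_i1 = 1/(1/20 - 1/69) = 28.163 cm.
This image would form 28.163 cm past lens 1, i.e. 7.163 cm beyond lens 2, so it is a virtual object for lens 2: d_o2 = 21 - 28.163 = -7.163 cm.
Second lens: d_i2 = 1/(1/(-6.5) - 1/(-7.163)) = -70.200 cm.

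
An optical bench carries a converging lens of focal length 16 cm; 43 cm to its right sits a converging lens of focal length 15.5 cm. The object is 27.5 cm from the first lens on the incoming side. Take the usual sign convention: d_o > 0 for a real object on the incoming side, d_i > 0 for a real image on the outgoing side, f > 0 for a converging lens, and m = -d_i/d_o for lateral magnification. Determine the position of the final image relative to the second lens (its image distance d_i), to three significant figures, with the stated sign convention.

-6.83 cm

Lens 1: 1/d_i1 = 1/f_1 - 1/d_o1 = 1/16 - 1/27.5 = 0.02614 cm^-1, so d_i1 = 38.261 cm.
Object distance for lens 2: d_o2 = 43 - 38.261 = 4.739 cm.
Lens 2: 1/d_i2 = 1/f_2 - 1/d_o2 = 1/15.5 - 1/(4.739) = -0.14649 cm^-1, so d_i2 = -6.826 cm.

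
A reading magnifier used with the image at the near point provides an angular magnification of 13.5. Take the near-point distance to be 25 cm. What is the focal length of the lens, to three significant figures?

For the image at the near point, M = 1 + D/f.
f = D/(M - 1) = 25/(13.5 - 1) = 2.000 cm.

2.00 cm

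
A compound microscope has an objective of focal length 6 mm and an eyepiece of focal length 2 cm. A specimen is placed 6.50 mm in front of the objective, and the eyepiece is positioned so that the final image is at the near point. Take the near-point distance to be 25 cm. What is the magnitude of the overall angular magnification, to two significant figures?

160

Convert to cm: f_obj = 6 mm = 0.6 cm; d_o = 6.50 mm = 0.65 cm.
Objective: 1/d_i = 1/f_obj - 1/d_o = 1/0.6 - 1/0.65 = 0.12821 cm^-1, so d_i = 7.800 cm.
m_obj = -d_i/d_o = -7.800/0.65 = -12.000.
Eyepiece angular magnification (image at near point): M_eye = 1 + D/f_e = 1 + 25/2 = 13.500.
Overall M = m_obj x M_eye = (-12.000)(13.500) = -162.00.
|M| = 162.00.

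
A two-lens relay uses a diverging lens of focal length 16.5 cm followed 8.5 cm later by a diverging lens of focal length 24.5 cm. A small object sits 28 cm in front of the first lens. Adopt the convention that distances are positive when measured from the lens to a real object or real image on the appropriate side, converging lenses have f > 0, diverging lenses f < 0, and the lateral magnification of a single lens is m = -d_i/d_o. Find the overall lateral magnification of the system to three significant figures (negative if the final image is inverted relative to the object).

Applying the thin-lens equation to the first lens, 1/(-16.5) = 1/28 + 1/d_i1, which gives d_i1 = -10.382 cm.
Its lateral magnification is m_1 = -d_i1/d_o1 = -(-10.382)/28 = 0.3708.
The intermediate image is virtual, 10.382 cm to the left of lens 1, so d_o2 = L - d_i1 = 8.5 - (-10.382) = 18.882 cm.
Applying the thin-lens equation again with f_2 = -24.5 cm and d_o2 = 18.882 cm gives d_i2 = -10.664 cm.
m_2 = -(-10.664)/(18.882) = 0.5648.
Total m = m_1 x m_2 = (0.3708)(0.5648) = 0.2094.

0.209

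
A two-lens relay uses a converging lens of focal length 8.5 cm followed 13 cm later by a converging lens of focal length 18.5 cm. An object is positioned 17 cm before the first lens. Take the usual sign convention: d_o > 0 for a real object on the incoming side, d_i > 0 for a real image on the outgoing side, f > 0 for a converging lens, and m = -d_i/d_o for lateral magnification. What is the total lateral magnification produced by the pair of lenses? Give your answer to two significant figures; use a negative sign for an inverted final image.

-0.82

First lens: d_i1 = 1/(1/8.5 - 1/17) = 17.000 cm.
m_1 = -(17.000)/17 = -1.0000.
Since 17.000 cm > 13 cm, the first image lies past the second lens and serves as a virtual object: d_o2 = L - d_i1 = -4.000 cm.
Second lens: d_i2 = 1/(1/18.5 - 1/(-4.000)) = 3.289 cm.
m_2 = -(3.289)/(-4.000) = 0.8222.
Total m = m_1 x m_2 = (-1.0000)(0.8222) = -0.8222.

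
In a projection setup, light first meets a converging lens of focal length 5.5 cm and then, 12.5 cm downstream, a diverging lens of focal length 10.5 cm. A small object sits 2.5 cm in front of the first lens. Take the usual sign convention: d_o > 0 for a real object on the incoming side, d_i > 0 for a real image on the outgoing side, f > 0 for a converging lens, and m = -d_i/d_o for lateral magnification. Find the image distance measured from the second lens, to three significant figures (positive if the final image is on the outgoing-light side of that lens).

Lens 1: 1/d_i1 = 1/f_1 - 1/d_o1 = 1/5.5 - 1/2.5 = -0.21818 cm^-1, so d_i1 = -4.583 cm.
With d_i1 < 0 the first image is virtual and lies on the object side; the object distance for lens 2 is d_o2 = 12.5 - (-4.583) = 17.083 cm.
Lens 2: 1/d_i2 = 1/f_2 - 1/d_o2 = 1/(-10.5) - 1/(17.083) = -0.15377 cm^-1, so d_i2 = -6.503 cm.

-6.50 cm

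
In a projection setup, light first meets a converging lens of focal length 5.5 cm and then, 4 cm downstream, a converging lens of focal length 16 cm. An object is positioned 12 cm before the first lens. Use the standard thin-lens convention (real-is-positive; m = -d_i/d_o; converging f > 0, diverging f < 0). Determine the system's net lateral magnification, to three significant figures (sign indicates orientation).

First lens: d_i1 = 1/(1/5.5 - 1/12) = 10.154 cm.
m_1 = -(10.154)/12 = -0.8462.
Since 10.154 cm > 4 cm, the first image lies past the second lens and serves as a virtual object: d_o2 = L - d_i1 = -6.154 cm.
Second lens: d_i2 = 1/(1/16 - 1/(-6.154)) = 4.444 cm.
m_2 = -(4.444)/(-6.154) = 0.7222.
Total m = m_1 x m_2 = (-0.8462)(0.7222) = -0.6111.

-0.611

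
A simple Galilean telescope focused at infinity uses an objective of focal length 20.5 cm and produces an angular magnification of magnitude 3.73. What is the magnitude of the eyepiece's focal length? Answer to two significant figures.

|M| = f_obj/|f_eye|, so |f_eye| = f_obj/|M| = 20.5/3.73 = 5.496 cm.
(The eyepiece is diverging, so its signed focal length is -5.496 cm.)

5.5 cm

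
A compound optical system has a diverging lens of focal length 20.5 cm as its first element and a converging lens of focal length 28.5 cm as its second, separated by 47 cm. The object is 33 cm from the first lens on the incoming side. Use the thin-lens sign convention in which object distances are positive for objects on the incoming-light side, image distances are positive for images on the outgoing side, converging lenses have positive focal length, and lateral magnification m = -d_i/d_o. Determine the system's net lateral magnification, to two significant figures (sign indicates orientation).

-0.35

First lens: d_i1 = 1/(1/(-20.5) - 1/33) = -12.645 cm.
m_1 = -(-12.645)/33 = 0.3832.
The intermediate image is virtual, 12.645 cm to the left of lens 1, so d_o2 = L - d_i1 = 47 - (-12.645) = 59.645 cm.
Second lens: d_i2 = 1/(1/28.5 - 1/(59.645)) = 54.580 cm.
m_2 = -(54.580)/(59.645) = -0.9151.
Total m = m_1 x m_2 = (0.3832)(-0.9151) = -0.3506.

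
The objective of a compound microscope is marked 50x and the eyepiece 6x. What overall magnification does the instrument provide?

300

The overall magnification of a compound microscope is the product of the objective and eyepiece magnifications:
M = M_obj x M_eye = 50 x 6 = 300.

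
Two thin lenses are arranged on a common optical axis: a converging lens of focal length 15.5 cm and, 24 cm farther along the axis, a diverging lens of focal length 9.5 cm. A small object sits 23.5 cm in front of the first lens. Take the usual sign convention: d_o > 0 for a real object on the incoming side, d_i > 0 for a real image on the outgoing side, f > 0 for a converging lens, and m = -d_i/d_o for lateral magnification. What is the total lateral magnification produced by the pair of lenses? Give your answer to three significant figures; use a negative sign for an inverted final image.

First lens: d_i1 = 1/(1/15.5 - 1/23.5) = 45.531 cm.
m_1 = -(45.531)/23.5 = -1.9375.
Since 45.531 cm > 24 cm, the first image lies past the second lens and serves as a virtual object: d_o2 = L - d_i1 = -21.531 cm.
Second lens: d_i2 = 1/(1/(-9.5) - 1/(-21.531)) = -17.001 cm.
m_2 = -(-17.001)/(-21.531) = -0.7896.
Overall magnification: m = m_1 m_2 = 1.5299.

1.53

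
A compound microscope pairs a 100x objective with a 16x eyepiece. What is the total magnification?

The overall magnification of a compound microscope is the product of the objective and eyepiece magnifications:
M = M_obj x M_eye = 100 x 16 = 1600.

1600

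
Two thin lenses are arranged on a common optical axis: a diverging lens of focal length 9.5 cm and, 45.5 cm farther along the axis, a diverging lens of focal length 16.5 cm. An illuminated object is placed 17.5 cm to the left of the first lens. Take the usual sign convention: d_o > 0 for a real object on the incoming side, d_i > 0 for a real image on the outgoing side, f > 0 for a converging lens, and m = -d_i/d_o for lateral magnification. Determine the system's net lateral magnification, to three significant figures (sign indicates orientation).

Lens 1: 1/d_i1 = 1/f_1 - 1/d_o1 = 1/(-9.5) - 1/17.5 = -0.16241 cm^-1, so d_i1 = -6.157 cm.
m_1 = -(-6.157)/17.5 = 0.3519.
With d_i1 < 0 the first image is virtual and lies on the object side; the object distance for lens 2 is d_o2 = 45.5 - (-6.157) = 51.657 cm.
Lens 2: 1/d_i2 = 1/f_2 - 1/d_o2 = 1/(-16.5) - 1/(51.657) = -0.07996 cm^-1, so d_i2 = -12.506 cm.
m_2 = -(-12.506)/(51.657) = 0.2421.
Total m = m_1 x m_2 = (0.3519)(0.2421) = 0.0852.

0.0852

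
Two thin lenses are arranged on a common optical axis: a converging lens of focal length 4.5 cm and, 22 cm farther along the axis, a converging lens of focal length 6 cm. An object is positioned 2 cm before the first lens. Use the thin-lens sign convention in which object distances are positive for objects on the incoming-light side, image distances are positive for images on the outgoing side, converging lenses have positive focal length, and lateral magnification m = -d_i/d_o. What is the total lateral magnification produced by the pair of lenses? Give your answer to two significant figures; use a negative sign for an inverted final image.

-0.55

Lens 1: 1/d_i1 = 1/f_1 - 1/d_o1 = 1/4.5 - 1/2 = -0.27778 cm^-1, so d_i1 = -3.600 cm.
m_1 = -(-3.600)/2 = 1.8000.
With d_i1 < 0 the first image is virtual and lies on the object side; the object distance for lens 2 is d_o2 = 22 - (-3.600) = 25.600 cm.
Lens 2: 1/d_i2 = 1/f_2 - 1/d_o2 = 1/6 - 1/(25.600) = 0.12760 cm^-1, so d_i2 = 7.837 cm.
m_2 = -(7.837)/(25.600) = -0.3061.
The system's lateral magnification is m_1 m_2 = (1.8000)(-0.3061) = -0.5510.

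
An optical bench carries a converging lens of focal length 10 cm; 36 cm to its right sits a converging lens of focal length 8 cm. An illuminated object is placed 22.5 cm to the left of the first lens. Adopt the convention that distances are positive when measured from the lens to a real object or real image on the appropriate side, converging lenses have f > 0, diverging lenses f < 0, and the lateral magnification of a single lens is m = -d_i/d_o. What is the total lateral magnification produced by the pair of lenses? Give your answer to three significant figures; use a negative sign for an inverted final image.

0.640

Applying the thin-lens equation to the first lens, 1/10 = 1/22.5 + 1/d_i1, which gives d_i1 = 18.000 cm.
Its lateral magnification is m_1 = -d_i1/d_o1 = -(18.000)/22.5 = -0.8000.
Object distance for lens 2: d_o2 = 36 - 18.000 = 18.000 cm.
Applying the thin-lens equation again with f_2 = 8 cm and d_o2 = 18.000 cm gives d_i2 = 14.400 cm.
m_2 = -(14.400)/(18.000) = -0.8000.
Overall magnification: m = m_1 m_2 = 0.6400.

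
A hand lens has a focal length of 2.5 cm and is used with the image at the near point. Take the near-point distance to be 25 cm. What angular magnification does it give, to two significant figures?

11

M = 1 + D/f = 1 + 25/2.5 = 11.000.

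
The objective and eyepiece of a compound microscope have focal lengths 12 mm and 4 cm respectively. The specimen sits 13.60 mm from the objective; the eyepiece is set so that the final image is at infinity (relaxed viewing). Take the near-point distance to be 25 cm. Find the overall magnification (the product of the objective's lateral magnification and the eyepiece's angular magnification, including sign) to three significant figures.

-46.9

Convert to cm: f_obj = 12 mm = 1.2 cm; d_o = 13.60 mm = 1.36 cm.
Objective: 1/d_i = 1/f_obj - 1/d_o = 1/1.2 - 1/1.36 = 0.09804 cm^-1, so d_i = 10.200 cm.
m_obj = -d_i/d_o = -10.200/1.36 = -7.500.
Eyepiece angular magnification (image at infinity): M_eye = D/f_e = 25/4 = 6.250.
Overall M = m_obj x M_eye = (-7.500)(6.250) = -46.87.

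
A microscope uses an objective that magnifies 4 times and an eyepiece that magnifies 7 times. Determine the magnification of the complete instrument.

The overall magnification of a compound microscope is the product of the objective and eyepiece magnifications:
M = M_obj x M_eye = 4 x 7 = 28.

28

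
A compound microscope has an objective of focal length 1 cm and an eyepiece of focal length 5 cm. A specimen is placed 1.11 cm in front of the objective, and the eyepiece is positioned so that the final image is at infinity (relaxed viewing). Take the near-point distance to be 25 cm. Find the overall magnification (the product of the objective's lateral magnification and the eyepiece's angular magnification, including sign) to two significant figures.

-45

Objective: 1/d_i = 1/f_obj - 1/d_o = 1/1 - 1/1.11 = 0.09910 cm^-1, so d_i = 10.091 cm.
m_obj = -d_i/d_o = -10.091/1.11 = -9.091.
Eyepiece angular magnification (image at infinity): M_eye = D/f_e = 25/5 = 5.000.
Overall M = m_obj x M_eye = (-9.091)(5.000) = -45.45.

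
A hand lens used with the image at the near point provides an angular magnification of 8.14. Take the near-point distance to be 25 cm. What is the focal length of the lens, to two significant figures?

3.5 cm

For the image at the near point, M = 1 + D/f.
f = D/(M - 1) = 25/(8.14 - 1) = 3.501 cm.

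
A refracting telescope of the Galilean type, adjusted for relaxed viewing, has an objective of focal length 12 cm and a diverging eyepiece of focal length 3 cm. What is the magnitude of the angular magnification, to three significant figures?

|M| = f_obj/|f_eye| = 12/3 = 4.000.

4.00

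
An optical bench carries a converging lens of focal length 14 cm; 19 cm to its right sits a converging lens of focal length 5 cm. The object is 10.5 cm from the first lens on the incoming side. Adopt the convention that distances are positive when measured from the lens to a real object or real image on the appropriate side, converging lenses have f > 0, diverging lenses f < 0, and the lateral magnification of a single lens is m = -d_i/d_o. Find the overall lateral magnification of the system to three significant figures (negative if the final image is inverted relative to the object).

First lens: d_i1 = 1/(1/14 - 1/10.5) = -42.000 cm.
m_1 = -(-42.000)/10.5 = 4.0000.
The intermediate image is virtual, 42.000 cm to the left of lens 1, so d_o2 = L - d_i1 = 19 - (-42.000) = 61.000 cm.
Second lens: d_i2 = 1/(1/5 - 1/(61.000)) = 5.446 cm.
m_2 = -(5.446)/(61.000) = -0.0893.
The system's lateral magnification is m_1 m_2 = (4.0000)(-0.0893) = -0.3571.

-0.357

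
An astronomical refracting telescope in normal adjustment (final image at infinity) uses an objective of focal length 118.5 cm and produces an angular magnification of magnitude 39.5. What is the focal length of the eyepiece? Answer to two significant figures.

|M| = f_obj/f_eye, so f_eye = f_obj/|M| = 118.5/39.5 = 3.000 cm.

3.0 cm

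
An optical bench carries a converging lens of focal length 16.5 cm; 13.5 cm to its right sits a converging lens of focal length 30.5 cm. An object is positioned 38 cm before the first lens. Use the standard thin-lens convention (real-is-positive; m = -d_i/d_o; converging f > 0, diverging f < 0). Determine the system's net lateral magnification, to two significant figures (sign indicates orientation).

First lens: d_i1 = 1/(1/16.5 - 1/38) = 29.163 cm.
m_1 = -(29.163)/38 = -0.7674.
Since 29.163 cm > 13.5 cm, the first image lies past the second lens and serves as a virtual object: d_o2 = L - d_i1 = -15.663 cm.
Second lens: d_i2 = 1/(1/30.5 - 1/(-15.663)) = 10.348 cm.
m_2 = -(10.348)/(-15.663) = 0.6607.
Overall magnification: m = m_1 m_2 = -0.5071.

-0.51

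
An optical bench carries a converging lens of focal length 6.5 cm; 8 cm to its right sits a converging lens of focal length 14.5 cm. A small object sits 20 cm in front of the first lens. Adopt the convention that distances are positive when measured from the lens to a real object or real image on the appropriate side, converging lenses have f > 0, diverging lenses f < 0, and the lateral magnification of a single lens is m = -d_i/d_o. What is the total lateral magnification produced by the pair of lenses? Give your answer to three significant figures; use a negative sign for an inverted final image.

-0.433

Lens 1: 1/d_i1 = 1/f_1 - 1/d_o1 = 1/6.5 - 1/20 = 0.10385 cm^-1, so d_i1 = 9.630 cm.
m_1 = -(9.630)/20 = -0.4815.
This image would form 9.630 cm past lens 1, i.e. 1.630 cm beyond lens 2, so it is a virtual object for lens 2: d_o2 = 8 - 9.630 = -1.630 cm.
Lens 2: 1/d_i2 = 1/f_2 - 1/d_o2 = 1/14.5 - 1/(-1.630) = 0.68260 cm^-1, so d_i2 = 1.465 cm.
m_2 = -(1.465)/(-1.630) = 0.8990.
The system's lateral magnification is m_1 m_2 = (-0.4815)(0.8990) = -0.4328.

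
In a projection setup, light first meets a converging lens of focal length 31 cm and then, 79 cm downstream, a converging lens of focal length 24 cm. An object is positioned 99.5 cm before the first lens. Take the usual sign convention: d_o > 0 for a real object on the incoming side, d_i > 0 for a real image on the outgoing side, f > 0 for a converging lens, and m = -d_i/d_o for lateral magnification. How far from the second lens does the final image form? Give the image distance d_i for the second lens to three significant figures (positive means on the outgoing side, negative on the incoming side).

81.8 cm

First lens: d_i1 = 1/(1/31 - 1/99.5) = 45.029 cm.
That image sits 33.971 cm in front of the second lens, so d_o2 = 33.971 cm.
Second lens: d_i2 = 1/(1/24 - 1/(33.971)) = 81.769 cm.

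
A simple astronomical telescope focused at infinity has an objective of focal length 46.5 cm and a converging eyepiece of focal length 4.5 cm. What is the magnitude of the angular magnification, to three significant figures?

10.3

|M| = f_obj/|f_eye| = 46.5/4.5 = 10.333.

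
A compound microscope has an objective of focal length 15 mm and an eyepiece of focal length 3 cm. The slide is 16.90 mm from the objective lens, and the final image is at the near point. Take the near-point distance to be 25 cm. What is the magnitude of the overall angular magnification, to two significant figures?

Convert to cm: f_obj = 15 mm = 1.5 cm; d_o = 16.90 mm = 1.69 cm.
Objective: 1/d_i = 1/f_obj - 1/d_o = 1/1.5 - 1/1.69 = 0.07495 cm^-1, so d_i = 13.342 cm.
m_obj = -d_i/d_o = -13.342/1.69 = -7.895.
Eyepiece angular magnification (image at near point): M_eye = 1 + D/f_e = 1 + 25/3 = 9.333.
Overall M = m_obj x M_eye = (-7.895)(9.333) = -73.68.
|M| = 73.68.

74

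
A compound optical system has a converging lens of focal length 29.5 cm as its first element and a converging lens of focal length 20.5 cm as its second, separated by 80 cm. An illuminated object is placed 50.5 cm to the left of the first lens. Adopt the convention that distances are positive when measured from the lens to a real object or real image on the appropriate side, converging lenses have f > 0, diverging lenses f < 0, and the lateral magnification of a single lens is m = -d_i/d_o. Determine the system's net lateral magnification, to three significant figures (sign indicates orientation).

-2.52

Lens 1: 1/d_i1 = 1/f_1 - 1/d_o1 = 1/29.5 - 1/50.5 = 0.01410 cm^-1, so d_i1 = 70.940 cm.
m_1 = -(70.940)/50.5 = -1.4048.
Object distance for lens 2: d_o2 = 80 - 70.940 = 9.060 cm.
Lens 2: 1/d_i2 = 1/f_2 - 1/d_o2 = 1/20.5 - 1/(9.060) = -0.06160 cm^-1, so d_i2 = -16.234 cm.
m_2 = -(-16.234)/(9.060) = 1.7919.
Overall magnification: m = m_1 m_2 = -2.5172.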